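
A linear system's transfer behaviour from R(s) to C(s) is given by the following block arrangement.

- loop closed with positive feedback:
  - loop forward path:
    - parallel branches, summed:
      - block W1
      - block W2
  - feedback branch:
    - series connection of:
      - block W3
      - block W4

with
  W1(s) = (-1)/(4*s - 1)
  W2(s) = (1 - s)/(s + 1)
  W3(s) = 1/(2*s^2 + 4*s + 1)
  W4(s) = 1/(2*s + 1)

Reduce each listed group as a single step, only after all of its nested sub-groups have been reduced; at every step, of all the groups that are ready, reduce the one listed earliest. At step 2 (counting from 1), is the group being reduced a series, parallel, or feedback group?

[1] reduce the parallel group W1, W2
[2] cascade W3, W4
[3] close the feedback loop around (W1+W2), (W3*W4)
Step 2: series.

Final answer: series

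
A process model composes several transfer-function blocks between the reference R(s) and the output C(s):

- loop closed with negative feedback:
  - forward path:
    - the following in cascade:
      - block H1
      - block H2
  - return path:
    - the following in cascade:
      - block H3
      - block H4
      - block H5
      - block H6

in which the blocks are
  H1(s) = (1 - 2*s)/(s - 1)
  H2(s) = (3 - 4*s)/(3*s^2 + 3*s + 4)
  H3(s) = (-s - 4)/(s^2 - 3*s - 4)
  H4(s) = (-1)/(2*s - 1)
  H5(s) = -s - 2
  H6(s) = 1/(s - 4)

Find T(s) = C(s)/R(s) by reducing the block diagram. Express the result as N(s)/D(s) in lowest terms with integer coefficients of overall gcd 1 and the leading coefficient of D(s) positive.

(1) combine H1, H2 in series; result (8*s^2 - 10*s + 3)/(3*s^3 + s - 4)
(2) cascade H3, H4, H5, H6; result (-s^2 - 6*s - 8)/(2*s^4 - 15*s^3 + 23*s^2 + 24*s - 16)
(3) reduce the feedback loop with forward (H1*H2) and return (H3*H4*H5*H6); the result is T(s) itself (integer coefficients, no common factor, positive leading denominator coefficient)

Answer: (8*s^5 - 66*s^4 + 137*s^3 + 27*s^2 - 136*s + 48)/(3*s^6 - 21*s^5 + 25*s^4 + 33*s^3 + 15*s^2 - 30*s - 40)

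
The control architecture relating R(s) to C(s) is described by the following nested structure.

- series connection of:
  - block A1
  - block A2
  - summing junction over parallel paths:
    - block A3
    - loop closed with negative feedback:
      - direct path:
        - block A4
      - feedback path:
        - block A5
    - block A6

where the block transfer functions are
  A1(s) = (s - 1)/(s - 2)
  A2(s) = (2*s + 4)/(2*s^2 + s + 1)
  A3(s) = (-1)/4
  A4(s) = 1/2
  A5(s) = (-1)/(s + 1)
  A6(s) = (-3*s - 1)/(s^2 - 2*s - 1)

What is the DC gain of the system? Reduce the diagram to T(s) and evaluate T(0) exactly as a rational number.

The answer is 7/2.

Reasoning:
(1) collapse the loop (A4 forward, A5 return); result (s + 1)/(2*s + 1)
(2) combine A3, [A4/(1+A4*A5)], A6 in parallel; result (2*s^3 - 25*s^2 - 28*s - 7)/(8*s^3 - 12*s^2 - 16*s - 4)
(3) series reduction of A1, A2, (A3+[A4/(1+A4*A5)]+A6); result (2*s^5 - 23*s^4 - 57*s^3 + 15*s^2 + 49*s + 14)/(8*s^6 - 24*s^5 - 2*s^4 + 18*s^3 + 26*s^2 + 18*s + 4)
Step 3 gives the overall T(s). Then T(0) = 14/4 = 7/2.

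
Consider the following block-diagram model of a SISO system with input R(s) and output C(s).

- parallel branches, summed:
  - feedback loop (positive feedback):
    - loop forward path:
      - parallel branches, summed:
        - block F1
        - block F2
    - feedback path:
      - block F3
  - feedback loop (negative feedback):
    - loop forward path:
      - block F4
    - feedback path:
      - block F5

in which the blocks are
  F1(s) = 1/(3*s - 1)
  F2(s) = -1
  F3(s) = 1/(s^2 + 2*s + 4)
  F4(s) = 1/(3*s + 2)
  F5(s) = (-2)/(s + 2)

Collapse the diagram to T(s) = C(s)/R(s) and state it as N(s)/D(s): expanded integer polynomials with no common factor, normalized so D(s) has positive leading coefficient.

Reducing step by step:

(1) add F1, F2 (parallel) -> (2 - 3*s)/(3*s - 1)
(2) apply the feedback formula to (F1+F2), F3 -> (-3*s^3 - 4*s^2 - 8*s + 8)/(3*s^3 + 5*s^2 + 13*s - 6)
(3) reduce the feedback loop with forward F4 and return F5 -> (s + 2)/(3*s^2 + 8*s + 2)
(4) combine [(F1+F2)/(1-(F1+F2)*F3)], [F4/(1+F4*F5)] in parallel, giving the overall T(s)

Answer: (-9*s^5 - 33*s^4 - 51*s^3 - 25*s^2 + 68*s + 4)/(9*s^5 + 39*s^4 + 85*s^3 + 96*s^2 - 22*s - 12)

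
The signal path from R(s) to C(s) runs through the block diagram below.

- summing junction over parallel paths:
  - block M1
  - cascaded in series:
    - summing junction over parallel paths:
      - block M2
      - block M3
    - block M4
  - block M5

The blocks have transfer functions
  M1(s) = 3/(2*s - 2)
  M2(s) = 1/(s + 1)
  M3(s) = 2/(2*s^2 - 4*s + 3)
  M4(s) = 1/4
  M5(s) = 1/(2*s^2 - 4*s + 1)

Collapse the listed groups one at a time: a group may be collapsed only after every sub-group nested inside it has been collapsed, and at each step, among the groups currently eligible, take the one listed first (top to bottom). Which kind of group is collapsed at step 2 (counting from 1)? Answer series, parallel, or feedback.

Answer: series

Working:
(1) sum the parallel branches M2, M3
(2) combine (M2+M3), M4 in series
(3) add M1, ((M2+M3)*M4), M5 (parallel)
The group at step 2 is a series group.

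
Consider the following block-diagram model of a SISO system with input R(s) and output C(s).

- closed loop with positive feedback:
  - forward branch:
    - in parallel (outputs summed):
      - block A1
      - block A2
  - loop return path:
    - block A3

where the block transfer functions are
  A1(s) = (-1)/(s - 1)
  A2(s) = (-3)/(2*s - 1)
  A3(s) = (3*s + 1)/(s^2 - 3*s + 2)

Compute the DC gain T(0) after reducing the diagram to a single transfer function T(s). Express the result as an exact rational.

(1) add A1, A2 (parallel), giving (4 - 5*s)/(2*s^2 - 3*s + 1)
(2) feedback reduction of (A1+A2), A3, giving (-5*s^3 + 19*s^2 - 22*s + 8)/(2*s^4 - 9*s^3 + 29*s^2 - 16*s - 2)
Evaluating the step-2 result (the overall T(s)) at s = 0 gives T(0) = 8/(-2) = -4.

Therefore the answer is -4.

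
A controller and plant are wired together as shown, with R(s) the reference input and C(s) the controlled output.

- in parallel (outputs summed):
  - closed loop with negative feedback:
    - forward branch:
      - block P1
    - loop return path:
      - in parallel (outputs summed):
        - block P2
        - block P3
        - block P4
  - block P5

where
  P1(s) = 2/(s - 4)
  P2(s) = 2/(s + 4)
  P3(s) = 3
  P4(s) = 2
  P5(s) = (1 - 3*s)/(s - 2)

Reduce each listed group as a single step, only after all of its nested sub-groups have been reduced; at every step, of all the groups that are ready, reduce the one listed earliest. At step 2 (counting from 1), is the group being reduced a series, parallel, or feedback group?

Step 1 - sum the parallel branches P2, P3, P4
Step 2 - collapse the loop (P1 forward, (P2+P3+P4) return)
Step 3 - sum the parallel branches [P1/(1+P1*(P2+P3+P4))], P5
Step 2 collapses a feedback group.

Answer: feedback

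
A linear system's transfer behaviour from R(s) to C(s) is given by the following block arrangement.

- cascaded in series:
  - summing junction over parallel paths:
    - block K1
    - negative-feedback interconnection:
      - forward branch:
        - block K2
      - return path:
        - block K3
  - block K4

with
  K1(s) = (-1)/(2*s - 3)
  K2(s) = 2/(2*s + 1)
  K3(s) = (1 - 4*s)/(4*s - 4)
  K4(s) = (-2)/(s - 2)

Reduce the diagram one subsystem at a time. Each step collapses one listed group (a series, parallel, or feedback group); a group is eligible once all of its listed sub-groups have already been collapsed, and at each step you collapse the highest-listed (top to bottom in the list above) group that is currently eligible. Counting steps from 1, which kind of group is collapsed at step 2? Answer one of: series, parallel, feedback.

Answer: parallel

Working:
(1) feedback reduction of K2, K3
(2) combine K1, [K2/(1+K2*K3)] in parallel
(3) series reduction of (K1+[K2/(1+K2*K3)]), K4
Step 2: parallel.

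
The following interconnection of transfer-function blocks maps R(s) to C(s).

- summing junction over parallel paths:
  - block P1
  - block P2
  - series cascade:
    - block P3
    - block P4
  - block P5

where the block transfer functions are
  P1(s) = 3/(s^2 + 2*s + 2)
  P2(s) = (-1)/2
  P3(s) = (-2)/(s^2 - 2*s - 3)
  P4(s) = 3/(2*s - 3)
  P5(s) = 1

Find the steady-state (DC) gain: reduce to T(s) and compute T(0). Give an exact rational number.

Reducing step by step:

Step 1 - multiply P3, P4 (series) -> (-6)/(2*s^3 - 7*s^2 + 9)
Step 2 - parallel reduction of P1, P2, (P3*P4), P5 -> (2*s^5 - 3*s^4 + 2*s^3 - 59*s^2 - 6*s + 48)/(4*s^5 - 6*s^4 - 20*s^3 - 10*s^2 + 36*s + 36)
The step-2 result is T(s). Setting s = 0: T(0) = 48/36 = 4/3.

Answer: 4/3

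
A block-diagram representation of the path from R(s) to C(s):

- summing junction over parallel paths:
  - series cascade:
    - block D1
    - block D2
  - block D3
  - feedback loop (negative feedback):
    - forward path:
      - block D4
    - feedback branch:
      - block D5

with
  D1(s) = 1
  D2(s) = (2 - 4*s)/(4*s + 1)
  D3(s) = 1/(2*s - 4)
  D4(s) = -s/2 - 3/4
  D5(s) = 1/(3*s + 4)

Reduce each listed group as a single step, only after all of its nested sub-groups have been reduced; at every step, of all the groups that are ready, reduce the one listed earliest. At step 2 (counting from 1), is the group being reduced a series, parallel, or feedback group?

1. combine D1, D2 in series
2. collapse the loop (D4 forward, D5 return)
3. add (D1*D2), D3, [D4/(1+D4*D5)] (parallel)
At step 2 the group reduced is feedback.

Hence the answer: feedback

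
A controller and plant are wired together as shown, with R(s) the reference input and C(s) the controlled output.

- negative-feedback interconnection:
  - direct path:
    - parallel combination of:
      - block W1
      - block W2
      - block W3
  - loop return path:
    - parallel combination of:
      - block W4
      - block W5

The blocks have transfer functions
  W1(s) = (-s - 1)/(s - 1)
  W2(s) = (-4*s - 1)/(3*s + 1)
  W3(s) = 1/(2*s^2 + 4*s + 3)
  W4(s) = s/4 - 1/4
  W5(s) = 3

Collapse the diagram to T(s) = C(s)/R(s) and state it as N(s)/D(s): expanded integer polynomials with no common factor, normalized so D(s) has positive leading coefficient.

The answer is (56*s^4 + 120*s^3 + 88*s^2 + 20*s + 4)/(14*s^5 + 160*s^4 + 320*s^3 + 251*s^2 + 96*s + 23).

Reasoning:
(1) reduce the parallel group W1, W2, W3; result (-14*s^4 - 30*s^3 - 22*s^2 - 5*s - 1)/(6*s^4 + 8*s^3 - s^2 - 10*s - 3)
(2) parallel reduction of W4, W5; result s/4 + 11/4
(3) reduce the feedback loop with forward (W1+W2+W3) and return (W4+W5); the result is T(s) itself (integer coefficients, no common factor, positive leading denominator coefficient)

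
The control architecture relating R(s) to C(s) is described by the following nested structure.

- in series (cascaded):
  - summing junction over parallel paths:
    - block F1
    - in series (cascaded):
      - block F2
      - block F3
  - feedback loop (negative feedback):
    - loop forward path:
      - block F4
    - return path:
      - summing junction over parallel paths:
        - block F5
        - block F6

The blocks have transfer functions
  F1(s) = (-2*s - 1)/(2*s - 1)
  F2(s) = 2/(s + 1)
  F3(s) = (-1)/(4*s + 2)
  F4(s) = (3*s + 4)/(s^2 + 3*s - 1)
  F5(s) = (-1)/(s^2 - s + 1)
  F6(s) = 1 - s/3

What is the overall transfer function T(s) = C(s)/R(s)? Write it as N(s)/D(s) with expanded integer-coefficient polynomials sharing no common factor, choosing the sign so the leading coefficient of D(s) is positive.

(1) multiply F2, F3 (series); result (-1)/(2*s^2 + 3*s + 1)
(2) reduce the parallel group F1, (F2*F3); result (-4*s^3 - 8*s^2 - 7*s)/(4*s^3 + 4*s^2 - s - 1)
(3) reduce the parallel group F5, F6; result (-s^3 + 4*s^2 - 4*s)/(3*s^2 - 3*s + 3)
(4) close the feedback loop around F4, (F5+F6); result (9*s^3 + 3*s^2 - 3*s + 12)/(14*s^3 - 5*s^2 - 4*s - 3)
(5) multiply (F1+(F2*F3)), [F4/(1+F4*(F5+F6))] (series) - this is the overall T(s), already in the required normalized form

Answer: (-36*s^6 - 84*s^5 - 75*s^4 - 45*s^3 - 75*s^2 - 84*s)/(56*s^6 + 36*s^5 - 50*s^4 - 37*s^3 - 3*s^2 + 7*s + 3)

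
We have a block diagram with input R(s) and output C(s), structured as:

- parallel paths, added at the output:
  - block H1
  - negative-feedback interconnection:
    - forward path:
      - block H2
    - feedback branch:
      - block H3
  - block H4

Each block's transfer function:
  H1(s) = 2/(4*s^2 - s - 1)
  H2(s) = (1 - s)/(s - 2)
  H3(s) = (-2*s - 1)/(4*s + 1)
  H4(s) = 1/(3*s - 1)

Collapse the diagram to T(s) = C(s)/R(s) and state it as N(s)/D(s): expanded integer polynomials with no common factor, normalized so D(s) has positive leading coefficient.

Answer: (-48*s^5 + 88*s^4 - 3*s^3 - 87*s^2 + 10*s + 10)/(72*s^5 - 138*s^4 + 8*s^3 + 43*s^2 - 2*s - 3)

Working:
1. close the feedback loop around H2, H3 -> (-4*s^2 + 3*s + 1)/(6*s^2 - 8*s - 3)
2. sum the parallel branches H1, [H2/(1+H2*H3)], H4, giving the overall T(s)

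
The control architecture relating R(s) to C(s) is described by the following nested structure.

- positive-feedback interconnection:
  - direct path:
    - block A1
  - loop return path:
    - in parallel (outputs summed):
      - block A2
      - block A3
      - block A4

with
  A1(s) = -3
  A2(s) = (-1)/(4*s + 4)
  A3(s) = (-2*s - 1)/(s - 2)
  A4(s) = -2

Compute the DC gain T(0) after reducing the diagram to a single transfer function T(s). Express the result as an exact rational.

First reduce the diagram to T(s).

(1) parallel reduction of A2, A3, A4 = (-16*s^2 - 5*s + 14)/(4*s^2 - 4*s - 8)
(2) close the feedback loop around A1, (A2+A3+A4) = (12*s^2 - 12*s - 24)/(44*s^2 + 19*s - 34)
The step-2 result is T(s). Setting s = 0: T(0) = -24/(-34) = 12/17.

Answer: 12/17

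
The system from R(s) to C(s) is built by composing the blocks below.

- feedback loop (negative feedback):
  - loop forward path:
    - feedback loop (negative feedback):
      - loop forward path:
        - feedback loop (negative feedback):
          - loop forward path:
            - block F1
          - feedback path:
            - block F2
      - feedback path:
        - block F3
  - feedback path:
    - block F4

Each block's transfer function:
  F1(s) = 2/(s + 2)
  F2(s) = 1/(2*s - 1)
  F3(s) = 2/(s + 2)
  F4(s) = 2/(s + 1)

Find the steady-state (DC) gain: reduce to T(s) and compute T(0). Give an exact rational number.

First reduce the diagram to T(s).

Step 1 - feedback reduction of F1, F2: (4*s - 2)/(2*s^2 + 3*s)
Step 2 - close the feedback loop around [F1/(1+F1*F2)], F3: (4*s^2 + 6*s - 4)/(2*s^3 + 7*s^2 + 14*s - 4)
Step 3 - reduce the feedback loop with forward [[F1/(1+F1*F2)]/(1+[F1/(1+F1*F2)]*F3)] and return F4: (4*s^3 + 10*s^2 + 2*s - 4)/(2*s^4 + 9*s^3 + 29*s^2 + 22*s - 12)
The step-3 result is T(s). Setting s = 0: T(0) = -4/(-12) = 1/3.

Answer: 1/3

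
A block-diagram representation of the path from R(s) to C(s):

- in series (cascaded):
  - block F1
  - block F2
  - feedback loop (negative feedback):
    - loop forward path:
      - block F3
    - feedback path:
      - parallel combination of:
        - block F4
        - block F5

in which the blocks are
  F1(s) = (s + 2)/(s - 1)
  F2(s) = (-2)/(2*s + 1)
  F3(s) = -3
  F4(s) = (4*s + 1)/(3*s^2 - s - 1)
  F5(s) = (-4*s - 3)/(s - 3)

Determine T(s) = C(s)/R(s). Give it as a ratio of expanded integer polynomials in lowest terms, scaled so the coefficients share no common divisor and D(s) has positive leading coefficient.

1. parallel reduction of F4, F5 -> (-12*s^3 - s^2 - 4*s)/(3*s^3 - 10*s^2 + 2*s + 3)
2. feedback reduction of F3, (F4+F5) -> (-9*s^3 + 30*s^2 - 6*s - 9)/(39*s^3 - 7*s^2 + 14*s + 3)
3. cascade F1, F2, [F3/(1+F3*(F4+F5))], giving the overall T(s)

Hence the answer: (18*s^4 - 24*s^3 - 108*s^2 + 42*s + 36)/(78*s^5 - 53*s^4 - 4*s^3 - s^2 - 17*s - 3)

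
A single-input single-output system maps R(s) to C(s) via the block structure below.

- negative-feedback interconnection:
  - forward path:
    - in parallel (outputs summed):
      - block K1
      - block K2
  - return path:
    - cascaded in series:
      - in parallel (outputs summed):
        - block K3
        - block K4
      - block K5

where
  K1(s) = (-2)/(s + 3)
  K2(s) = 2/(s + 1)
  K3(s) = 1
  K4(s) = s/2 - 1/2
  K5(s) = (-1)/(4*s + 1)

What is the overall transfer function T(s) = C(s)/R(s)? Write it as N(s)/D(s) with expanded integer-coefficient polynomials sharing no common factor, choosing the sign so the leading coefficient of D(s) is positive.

[1] parallel reduction of K1, K2: 4/(s^2 + 4*s + 3)
[2] add K3, K4 (parallel): s/2 + 1/2
[3] combine (K3+K4), K5 in series: (-s - 1)/(8*s + 2)
[4] reduce the feedback loop with forward (K1+K2) and return ((K3+K4)*K5), which is the overall transfer function T(s) = C(s)/R(s) in lowest terms

Final answer: (16*s + 4)/(4*s^3 + 17*s^2 + 14*s + 1)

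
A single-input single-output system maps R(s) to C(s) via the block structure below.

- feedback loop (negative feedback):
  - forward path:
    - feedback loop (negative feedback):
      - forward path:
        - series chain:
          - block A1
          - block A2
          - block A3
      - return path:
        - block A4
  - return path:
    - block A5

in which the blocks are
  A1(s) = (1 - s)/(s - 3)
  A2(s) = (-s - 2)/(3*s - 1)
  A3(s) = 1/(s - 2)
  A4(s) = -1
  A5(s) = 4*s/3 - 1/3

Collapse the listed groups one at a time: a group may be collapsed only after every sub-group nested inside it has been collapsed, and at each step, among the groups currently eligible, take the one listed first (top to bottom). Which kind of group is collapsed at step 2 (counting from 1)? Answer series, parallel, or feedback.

Answer: feedback

Working:
Step 1: multiply A1, A2, A3 (series)
Step 2: collapse the loop ((A1*A2*A3) forward, A4 return)
Step 3: collapse the loop ([(A1*A2*A3)/(1+(A1*A2*A3)*A4)] forward, A5 return)
So the answer for step 2 is feedback.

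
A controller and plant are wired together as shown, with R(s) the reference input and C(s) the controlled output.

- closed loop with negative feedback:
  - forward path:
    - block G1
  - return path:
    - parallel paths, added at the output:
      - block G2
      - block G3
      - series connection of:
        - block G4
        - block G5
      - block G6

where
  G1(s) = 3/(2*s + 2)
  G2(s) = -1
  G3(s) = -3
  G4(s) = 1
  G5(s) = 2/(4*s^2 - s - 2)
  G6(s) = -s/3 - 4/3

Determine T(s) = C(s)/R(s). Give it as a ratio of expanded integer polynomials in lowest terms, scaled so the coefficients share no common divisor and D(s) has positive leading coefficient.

1. series reduction of G4, G5, giving 2/(4*s^2 - s - 2)
2. sum the parallel branches G2, G3, (G4*G5), G6, giving (-4*s^3 - 63*s^2 + 18*s + 38)/(12*s^2 - 3*s - 6)
3. apply the feedback formula to G1, (G2+G3+(G4*G5)+G6) - this is the overall T(s), already in the required normalized form

Therefore the answer is (12*s^2 - 3*s - 6)/(4*s^3 - 57*s^2 + 12*s + 34).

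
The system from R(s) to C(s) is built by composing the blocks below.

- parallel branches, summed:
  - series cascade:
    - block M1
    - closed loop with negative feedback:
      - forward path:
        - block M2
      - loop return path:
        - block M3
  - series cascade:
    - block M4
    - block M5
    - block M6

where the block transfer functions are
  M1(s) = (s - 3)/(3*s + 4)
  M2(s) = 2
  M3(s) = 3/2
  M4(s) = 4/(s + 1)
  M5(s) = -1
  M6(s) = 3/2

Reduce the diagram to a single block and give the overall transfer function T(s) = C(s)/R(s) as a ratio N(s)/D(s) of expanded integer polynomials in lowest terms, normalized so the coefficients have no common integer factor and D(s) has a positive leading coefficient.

First reduce the diagram to T(s).

1. reduce the feedback loop with forward M2 and return M3 -> 1/2
2. cascade M1, [M2/(1+M2*M3)] -> (s - 3)/(6*s + 8)
3. series reduction of M4, M5, M6 -> (-6)/(s + 1)
4. combine (M1*[M2/(1+M2*M3)]), (M4*M5*M6) in parallel, which is the overall transfer function T(s) = C(s)/R(s) in lowest terms

Answer: (s^2 - 38*s - 51)/(6*s^2 + 14*s + 8)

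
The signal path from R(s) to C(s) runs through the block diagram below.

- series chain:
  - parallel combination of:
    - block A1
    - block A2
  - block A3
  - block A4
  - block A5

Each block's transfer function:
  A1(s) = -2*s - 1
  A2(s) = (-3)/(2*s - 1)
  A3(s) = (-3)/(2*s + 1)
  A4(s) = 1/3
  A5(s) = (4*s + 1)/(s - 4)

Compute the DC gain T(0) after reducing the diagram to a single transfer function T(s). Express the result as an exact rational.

Reducing step by step:

Step 1: combine A1, A2 in parallel = (-4*s^2 - 2)/(2*s - 1)
Step 2: reduce the series chain (A1+A2), A3, A4, A5 = (16*s^3 + 4*s^2 + 8*s + 2)/(4*s^3 - 16*s^2 - s + 4)
DC gain: substitute s = 0 into T(s) from step 2: T(0) = 2/4 = 1/2.

Answer: 1/2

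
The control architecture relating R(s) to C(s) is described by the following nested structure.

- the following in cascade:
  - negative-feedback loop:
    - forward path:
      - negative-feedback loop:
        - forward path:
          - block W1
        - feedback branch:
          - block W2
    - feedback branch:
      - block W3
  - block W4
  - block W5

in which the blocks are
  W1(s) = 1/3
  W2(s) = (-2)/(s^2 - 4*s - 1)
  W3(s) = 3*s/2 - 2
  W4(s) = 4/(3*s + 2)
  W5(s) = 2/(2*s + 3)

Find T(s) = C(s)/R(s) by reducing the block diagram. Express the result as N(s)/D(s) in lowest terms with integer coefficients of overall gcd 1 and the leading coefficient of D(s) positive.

(1) feedback reduction of W1, W2, giving (s^2 - 4*s - 1)/(3*s^2 - 12*s - 5)
(2) reduce the feedback loop with forward [W1/(1+W1*W2)] and return W3, giving (2*s^2 - 8*s - 2)/(3*s^3 - 10*s^2 - 11*s - 6)
(3) series reduction of [[W1/(1+W1*W2)]/(1+[W1/(1+W1*W2)]*W3)], W4, W5; the result is T(s) itself (integer coefficients, no common factor, positive leading denominator coefficient)

Final answer: (16*s^2 - 64*s - 16)/(18*s^5 - 21*s^4 - 178*s^3 - 239*s^2 - 144*s - 36)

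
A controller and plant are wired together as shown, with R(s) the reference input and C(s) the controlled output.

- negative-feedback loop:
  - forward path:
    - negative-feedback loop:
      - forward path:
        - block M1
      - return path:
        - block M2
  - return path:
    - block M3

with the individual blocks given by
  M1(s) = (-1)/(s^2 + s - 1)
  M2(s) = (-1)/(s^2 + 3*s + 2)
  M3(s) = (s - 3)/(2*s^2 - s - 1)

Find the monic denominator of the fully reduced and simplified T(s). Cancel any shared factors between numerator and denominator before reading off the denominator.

Step 1: apply the feedback formula to M1, M2 gives (-s^2 - 3*s - 2)/(s^4 + 4*s^3 + 4*s^2 - s - 1)
Step 2: feedback reduction of [M1/(1+M1*M2)], M3 gives (-2*s^4 - 5*s^3 + 5*s + 2)/(2*s^6 + 7*s^5 + 3*s^4 - 11*s^3 - 5*s^2 + 9*s + 7)
Step 2 gives the fully reduced T(s), with no common factor left to cancel. The denominator's leading coefficient is 2, so divide each of its coefficients by 2 to get the monic form.

Answer: s^6 + 7*s^5/2 + 3*s^4/2 - 11*s^3/2 - 5*s^2/2 + 9*s/2 + 7/2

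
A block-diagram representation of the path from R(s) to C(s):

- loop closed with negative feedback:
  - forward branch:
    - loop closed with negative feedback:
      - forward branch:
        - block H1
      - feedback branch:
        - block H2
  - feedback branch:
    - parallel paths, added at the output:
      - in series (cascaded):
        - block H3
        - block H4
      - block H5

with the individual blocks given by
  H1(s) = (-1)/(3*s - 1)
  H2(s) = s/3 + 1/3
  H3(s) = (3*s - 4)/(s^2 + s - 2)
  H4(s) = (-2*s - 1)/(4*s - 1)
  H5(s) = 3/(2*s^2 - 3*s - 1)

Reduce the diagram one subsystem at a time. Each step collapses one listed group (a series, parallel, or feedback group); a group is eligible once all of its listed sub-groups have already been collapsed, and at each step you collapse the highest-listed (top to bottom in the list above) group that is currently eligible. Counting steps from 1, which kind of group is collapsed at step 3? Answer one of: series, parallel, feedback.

The answer is parallel.

Reasoning:
(1) collapse the loop (H1 forward, H2 return)
(2) series reduction of H3, H4
(3) combine (H3*H4), H5 in parallel
(4) reduce the feedback loop with forward [H1/(1+H1*H2)] and return ((H3*H4)+H5)
At step 3 the group reduced is parallel.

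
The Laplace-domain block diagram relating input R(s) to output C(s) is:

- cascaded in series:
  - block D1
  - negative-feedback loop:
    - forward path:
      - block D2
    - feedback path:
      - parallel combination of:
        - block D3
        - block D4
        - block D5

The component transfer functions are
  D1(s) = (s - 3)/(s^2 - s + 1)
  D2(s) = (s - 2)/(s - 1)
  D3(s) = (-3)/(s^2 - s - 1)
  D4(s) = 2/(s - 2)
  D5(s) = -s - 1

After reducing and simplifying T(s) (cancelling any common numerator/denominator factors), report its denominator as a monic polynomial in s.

1. parallel reduction of D3, D4, D5, giving (-s^4 + 2*s^3 + 4*s^2 - 8*s + 2)/(s^3 - 3*s^2 + s + 2)
2. reduce the feedback loop with forward D2 and return (D3+D4+D5), giving (-s^3 + 3*s^2 - s - 2)/(s^4 - 3*s^3 - 2*s^2 + 8*s - 3)
3. series reduction of D1, [D2/(1+D2*(D3+D4+D5))], giving (-s^4 + 6*s^3 - 10*s^2 + s + 6)/(s^6 - 4*s^5 + 2*s^4 + 7*s^3 - 13*s^2 + 11*s - 3)
The result of step 3 is T(s) in lowest terms. Its denominator already has leading coefficient 1, so it is monic as it stands.

Answer: s^6 - 4*s^5 + 2*s^4 + 7*s^3 - 13*s^2 + 11*s - 3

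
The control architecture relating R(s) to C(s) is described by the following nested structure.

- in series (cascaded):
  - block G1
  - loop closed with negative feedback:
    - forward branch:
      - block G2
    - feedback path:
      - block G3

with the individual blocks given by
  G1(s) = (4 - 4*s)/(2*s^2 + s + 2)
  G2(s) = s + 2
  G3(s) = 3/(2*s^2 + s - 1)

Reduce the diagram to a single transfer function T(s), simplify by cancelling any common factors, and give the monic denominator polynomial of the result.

Step 1. close the feedback loop around G2, G3 -> (2*s^3 + 5*s^2 + s - 2)/(2*s^2 + 4*s + 5)
Step 2. series reduction of G1, [G2/(1+G2*G3)] -> (-8*s^4 - 12*s^3 + 16*s^2 + 12*s - 8)/(4*s^4 + 10*s^3 + 18*s^2 + 13*s + 10)
No further cancellation is possible in the step-2 result, so that is T(s). Its denominator becomes monic after dividing by the leading coefficient 4.

Final answer: s^4 + 5*s^3/2 + 9*s^2/2 + 13*s/4 + 5/2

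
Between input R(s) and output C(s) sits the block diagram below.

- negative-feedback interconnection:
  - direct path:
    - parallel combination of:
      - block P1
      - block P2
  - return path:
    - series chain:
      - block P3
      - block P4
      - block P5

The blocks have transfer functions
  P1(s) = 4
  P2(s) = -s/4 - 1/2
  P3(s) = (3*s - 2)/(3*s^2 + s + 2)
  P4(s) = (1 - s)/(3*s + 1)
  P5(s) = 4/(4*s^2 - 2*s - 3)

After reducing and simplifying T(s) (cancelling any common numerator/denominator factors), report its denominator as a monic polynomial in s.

Reducing step by step:

1. combine P1, P2 in parallel, giving 7/2 - s/4
2. reduce the series chain P3, P4, P5, giving (-12*s^2 + 20*s - 8)/(36*s^5 + 6*s^4 - 11*s^3 - 24*s^2 - 25*s - 6)
3. feedback reduction of (P1+P2), (P3*P4*P5), giving (-36*s^6 + 498*s^5 + 95*s^4 - 130*s^3 - 311*s^2 - 344*s - 84)/(144*s^5 + 24*s^4 - 32*s^3 - 284*s^2 + 188*s - 136)
Step 3 gives the fully reduced T(s), with no common factor left to cancel. The denominator's leading coefficient is 144, so divide each of its coefficients by 144 to get the monic form.

Answer: s^5 + s^4/6 - 2*s^3/9 - 71*s^2/36 + 47*s/36 - 17/18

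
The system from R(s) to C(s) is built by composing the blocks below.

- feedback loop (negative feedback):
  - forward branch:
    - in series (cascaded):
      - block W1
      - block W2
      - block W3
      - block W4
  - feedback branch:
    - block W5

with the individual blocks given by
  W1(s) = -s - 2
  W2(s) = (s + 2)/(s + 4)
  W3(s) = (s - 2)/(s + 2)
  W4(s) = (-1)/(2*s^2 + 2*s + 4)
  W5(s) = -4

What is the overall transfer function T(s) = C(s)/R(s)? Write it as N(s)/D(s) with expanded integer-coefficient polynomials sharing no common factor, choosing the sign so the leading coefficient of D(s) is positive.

The answer is (s^2 - 4)/(2*s^3 + 6*s^2 + 12*s + 32).

Reasoning:
Step 1: combine W1, W2, W3, W4 in series, giving (s^2 - 4)/(2*s^3 + 10*s^2 + 12*s + 16)
Step 2: feedback reduction of (W1*W2*W3*W4), W5: this yields T(s), and no further normalization is needed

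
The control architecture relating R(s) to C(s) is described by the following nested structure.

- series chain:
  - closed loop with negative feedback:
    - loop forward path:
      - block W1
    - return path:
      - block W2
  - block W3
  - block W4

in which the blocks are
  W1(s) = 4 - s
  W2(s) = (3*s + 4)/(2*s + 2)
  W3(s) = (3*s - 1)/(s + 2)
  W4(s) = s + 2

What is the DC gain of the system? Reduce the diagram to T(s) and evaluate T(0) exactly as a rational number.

[1] apply the feedback formula to W1, W2: (2*s^2 - 6*s - 8)/(3*s^2 - 10*s - 18)
[2] series reduction of [W1/(1+W1*W2)], W3, W4: (6*s^3 - 20*s^2 - 18*s + 8)/(3*s^2 - 10*s - 18)
Evaluating the step-2 result (the overall T(s)) at s = 0 gives T(0) = 8/(-18) = -4/9.

Final answer: -4/9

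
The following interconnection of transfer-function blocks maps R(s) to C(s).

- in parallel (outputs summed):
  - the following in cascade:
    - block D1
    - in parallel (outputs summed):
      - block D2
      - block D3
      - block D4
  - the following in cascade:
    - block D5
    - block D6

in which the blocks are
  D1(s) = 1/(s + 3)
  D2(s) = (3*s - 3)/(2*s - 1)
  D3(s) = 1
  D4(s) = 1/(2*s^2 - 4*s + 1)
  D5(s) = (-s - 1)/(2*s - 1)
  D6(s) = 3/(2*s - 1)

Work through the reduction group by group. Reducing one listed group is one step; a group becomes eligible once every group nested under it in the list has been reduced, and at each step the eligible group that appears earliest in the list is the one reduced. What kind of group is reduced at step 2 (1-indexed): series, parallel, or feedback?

Step 1 - sum the parallel branches D2, D3, D4
Step 2 - multiply D1, (D2+D3+D4) (series)
Step 3 - cascade D5, D6
Step 4 - parallel reduction of (D1*(D2+D3+D4)), (D5*D6)
Step 2 collapses a series group.

Hence the answer: series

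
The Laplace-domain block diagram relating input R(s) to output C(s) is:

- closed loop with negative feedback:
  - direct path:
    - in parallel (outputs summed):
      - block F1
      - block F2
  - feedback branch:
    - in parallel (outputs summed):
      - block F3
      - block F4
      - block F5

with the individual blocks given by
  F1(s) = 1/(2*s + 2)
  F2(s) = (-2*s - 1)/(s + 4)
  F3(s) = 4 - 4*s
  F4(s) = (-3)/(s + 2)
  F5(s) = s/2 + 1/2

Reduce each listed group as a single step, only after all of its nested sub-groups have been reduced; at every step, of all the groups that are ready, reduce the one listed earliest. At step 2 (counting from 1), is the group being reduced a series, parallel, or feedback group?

Step 1: reduce the parallel group F1, F2
Step 2: combine F3, F4, F5 in parallel
Step 3: close the feedback loop around (F1+F2), (F3+F4+F5)
At step 2 the group reduced is parallel.

Therefore the answer is parallel.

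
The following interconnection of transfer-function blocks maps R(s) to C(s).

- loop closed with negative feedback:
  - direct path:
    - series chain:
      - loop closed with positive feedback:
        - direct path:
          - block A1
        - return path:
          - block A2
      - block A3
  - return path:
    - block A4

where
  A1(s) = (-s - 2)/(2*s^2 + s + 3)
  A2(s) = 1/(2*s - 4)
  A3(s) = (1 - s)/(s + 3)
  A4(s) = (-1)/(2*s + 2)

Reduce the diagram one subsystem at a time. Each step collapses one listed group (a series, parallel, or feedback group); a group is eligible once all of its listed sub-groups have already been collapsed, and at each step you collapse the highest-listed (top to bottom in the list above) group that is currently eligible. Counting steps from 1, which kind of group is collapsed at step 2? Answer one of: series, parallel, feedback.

Step 1. reduce the feedback loop with forward A1 and return A2
Step 2. multiply [A1/(1-A1*A2)], A3 (series)
Step 3. feedback reduction of ([A1/(1-A1*A2)]*A3), A4
The group at step 2 is a series group.

Therefore the answer is series.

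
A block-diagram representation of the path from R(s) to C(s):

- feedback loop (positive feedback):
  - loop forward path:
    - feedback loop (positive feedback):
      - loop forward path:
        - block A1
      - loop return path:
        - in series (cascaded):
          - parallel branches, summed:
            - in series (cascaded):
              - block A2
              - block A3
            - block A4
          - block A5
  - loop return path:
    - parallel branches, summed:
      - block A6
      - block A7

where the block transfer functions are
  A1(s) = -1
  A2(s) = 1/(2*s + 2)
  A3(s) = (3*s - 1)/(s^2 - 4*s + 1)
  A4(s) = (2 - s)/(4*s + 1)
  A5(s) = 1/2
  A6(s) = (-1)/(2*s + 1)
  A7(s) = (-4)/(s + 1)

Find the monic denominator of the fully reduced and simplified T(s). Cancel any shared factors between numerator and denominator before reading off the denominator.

The answer is s^5 - 99*s^4/14 + 159*s^3/14 + 8*s^2 - 33*s/28 - 13/28.

Reasoning:
(1) combine A2, A3 in series; result (3*s - 1)/(2*s^3 - 6*s^2 - 6*s + 2)
(2) sum the parallel branches (A2*A3), A4; result (-2*s^4 + 10*s^3 + 6*s^2 - 15*s + 3)/(8*s^4 - 22*s^3 - 30*s^2 + 2*s + 2)
(3) series reduction of ((A2*A3)+A4), A5; result (-2*s^4 + 10*s^3 + 6*s^2 - 15*s + 3)/(16*s^4 - 44*s^3 - 60*s^2 + 4*s + 4)
(4) close the feedback loop around A1, (((A2*A3)+A4)*A5); result (-16*s^4 + 44*s^3 + 60*s^2 - 4*s - 4)/(14*s^4 - 34*s^3 - 54*s^2 - 11*s + 7)
(5) parallel reduction of A6, A7; result (-9*s - 5)/(2*s^2 + 3*s + 1)
(6) feedback reduction of [A1/(1-A1*(((A2*A3)+A4)*A5))], (A6+A7); result (-32*s^5 + 72*s^4 + 164*s^3 + 52*s^2 - 12*s - 4)/(28*s^5 - 198*s^4 + 318*s^3 + 224*s^2 - 33*s - 13)
T(s) is the step-6 result (common factors already cancelled). Leading coefficient of the denominator: 28. Divide through by 28 for the monic polynomial.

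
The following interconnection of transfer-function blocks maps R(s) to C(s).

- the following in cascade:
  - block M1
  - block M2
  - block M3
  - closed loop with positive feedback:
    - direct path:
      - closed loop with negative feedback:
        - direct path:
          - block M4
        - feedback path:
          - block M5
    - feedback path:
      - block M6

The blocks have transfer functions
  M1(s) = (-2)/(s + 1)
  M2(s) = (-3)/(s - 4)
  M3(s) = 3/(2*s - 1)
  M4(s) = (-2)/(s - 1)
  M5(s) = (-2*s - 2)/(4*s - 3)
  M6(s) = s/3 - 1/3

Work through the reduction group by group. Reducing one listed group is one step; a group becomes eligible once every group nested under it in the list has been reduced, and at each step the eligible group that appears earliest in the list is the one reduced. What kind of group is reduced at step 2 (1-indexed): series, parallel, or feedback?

(1) collapse the loop (M4 forward, M5 return)
(2) reduce the feedback loop with forward [M4/(1+M4*M5)] and return M6
(3) multiply M1, M2, M3, [[M4/(1+M4*M5)]/(1-[M4/(1+M4*M5)]*M6)] (series)
So the answer for step 2 is feedback.

Hence the answer: feedback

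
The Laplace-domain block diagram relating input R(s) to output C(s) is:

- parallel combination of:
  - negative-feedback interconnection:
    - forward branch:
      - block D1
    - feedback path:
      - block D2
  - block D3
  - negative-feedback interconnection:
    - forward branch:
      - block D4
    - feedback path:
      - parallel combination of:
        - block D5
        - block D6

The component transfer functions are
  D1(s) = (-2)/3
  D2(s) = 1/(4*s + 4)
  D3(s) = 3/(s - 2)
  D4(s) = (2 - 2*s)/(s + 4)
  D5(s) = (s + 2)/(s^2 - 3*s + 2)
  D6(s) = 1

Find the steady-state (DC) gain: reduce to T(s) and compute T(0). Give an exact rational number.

[1] close the feedback loop around D1, D2; result (-4*s - 4)/(6*s + 5)
[2] add D5, D6 (parallel); result (s^2 - 2*s + 4)/(s^2 - 3*s + 2)
[3] close the feedback loop around D4, (D5+D6); result (2*s^2 - 6*s + 4)/(s^2 - 6*s + 16)
[4] sum the parallel branches [D1/(1+D1*D2)], D3, [D4/(1+D4*(D5+D6))]; result (8*s^4 - 4*s^3 - 127*s^2 + 246*s + 328)/(6*s^4 - 43*s^3 + 128*s^2 - 52*s - 160)
DC gain: substitute s = 0 into T(s) from step 4: T(0) = 328/(-160) = -41/20.

Hence the answer: -41/20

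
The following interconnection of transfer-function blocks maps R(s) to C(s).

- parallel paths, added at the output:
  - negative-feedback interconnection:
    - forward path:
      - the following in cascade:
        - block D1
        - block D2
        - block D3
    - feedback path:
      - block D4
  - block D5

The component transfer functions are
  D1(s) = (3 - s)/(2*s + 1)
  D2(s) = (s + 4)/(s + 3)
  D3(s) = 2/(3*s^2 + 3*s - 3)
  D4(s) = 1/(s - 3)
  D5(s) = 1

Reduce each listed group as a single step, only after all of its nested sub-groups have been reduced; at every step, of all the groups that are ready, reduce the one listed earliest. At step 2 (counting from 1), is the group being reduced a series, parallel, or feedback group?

Answer: feedback

Working:
Step 1. cascade D1, D2, D3
Step 2. collapse the loop ((D1*D2*D3) forward, D4 return)
Step 3. sum the parallel branches [(D1*D2*D3)/(1+(D1*D2*D3)*D4)], D5
The group at step 2 is a feedback group.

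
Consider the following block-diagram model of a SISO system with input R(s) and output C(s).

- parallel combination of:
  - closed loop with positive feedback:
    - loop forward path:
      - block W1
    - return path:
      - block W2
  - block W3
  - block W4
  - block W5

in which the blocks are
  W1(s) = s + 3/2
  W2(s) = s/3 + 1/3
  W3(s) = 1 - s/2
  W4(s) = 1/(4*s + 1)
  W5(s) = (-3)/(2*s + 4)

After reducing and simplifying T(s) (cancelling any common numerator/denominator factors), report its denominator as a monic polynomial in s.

(1) apply the feedback formula to W1, W2, giving (-6*s - 9)/(2*s^2 + 5*s - 3)
(2) combine [W1/(1-W1*W2)], W3, W4, W5 in parallel, giving (-8*s^5 - 22*s^4 - 29*s^3 - 137*s^2 - 179*s - 51)/(16*s^4 + 76*s^3 + 74*s^2 - 34*s - 12)
Step 2 gives the fully reduced T(s), with no common factor left to cancel. The denominator's leading coefficient is 16, so divide each of its coefficients by 16 to get the monic form.

Final answer: s^4 + 19*s^3/4 + 37*s^2/8 - 17*s/8 - 3/4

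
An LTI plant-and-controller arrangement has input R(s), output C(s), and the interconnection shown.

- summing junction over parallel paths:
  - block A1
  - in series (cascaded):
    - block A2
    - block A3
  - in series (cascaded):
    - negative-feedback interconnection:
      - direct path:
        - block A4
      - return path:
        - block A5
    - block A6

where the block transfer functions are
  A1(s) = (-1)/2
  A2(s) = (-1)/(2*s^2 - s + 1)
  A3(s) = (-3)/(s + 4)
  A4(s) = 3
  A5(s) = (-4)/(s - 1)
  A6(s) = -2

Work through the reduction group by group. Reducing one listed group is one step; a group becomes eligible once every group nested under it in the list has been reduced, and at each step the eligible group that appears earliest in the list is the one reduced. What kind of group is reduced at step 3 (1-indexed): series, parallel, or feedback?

Step 1 - multiply A2, A3 (series)
Step 2 - feedback reduction of A4, A5
Step 3 - combine [A4/(1+A4*A5)], A6 in series
Step 4 - parallel reduction of A1, (A2*A3), ([A4/(1+A4*A5)]*A6)
Step 3 collapses a series group.

Final answer: series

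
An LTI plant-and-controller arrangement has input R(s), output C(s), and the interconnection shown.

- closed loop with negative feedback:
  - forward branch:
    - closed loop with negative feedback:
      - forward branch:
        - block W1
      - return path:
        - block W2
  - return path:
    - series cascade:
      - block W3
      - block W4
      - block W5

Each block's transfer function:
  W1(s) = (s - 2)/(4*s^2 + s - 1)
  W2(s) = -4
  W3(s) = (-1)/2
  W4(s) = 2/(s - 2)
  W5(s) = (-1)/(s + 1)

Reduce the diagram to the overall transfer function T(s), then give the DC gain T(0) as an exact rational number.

The answer is -1/4.

Reasoning:
1. apply the feedback formula to W1, W2 = (s - 2)/(4*s^2 - 3*s + 7)
2. series reduction of W3, W4, W5 = 1/(s^2 - s - 2)
3. close the feedback loop around [W1/(1+W1*W2)], (W3*W4*W5) = (s^2 - s - 2)/(4*s^3 + s^2 + 4*s + 8)
DC gain: substitute s = 0 into T(s) from step 3: T(0) = -2/8 = -1/4.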